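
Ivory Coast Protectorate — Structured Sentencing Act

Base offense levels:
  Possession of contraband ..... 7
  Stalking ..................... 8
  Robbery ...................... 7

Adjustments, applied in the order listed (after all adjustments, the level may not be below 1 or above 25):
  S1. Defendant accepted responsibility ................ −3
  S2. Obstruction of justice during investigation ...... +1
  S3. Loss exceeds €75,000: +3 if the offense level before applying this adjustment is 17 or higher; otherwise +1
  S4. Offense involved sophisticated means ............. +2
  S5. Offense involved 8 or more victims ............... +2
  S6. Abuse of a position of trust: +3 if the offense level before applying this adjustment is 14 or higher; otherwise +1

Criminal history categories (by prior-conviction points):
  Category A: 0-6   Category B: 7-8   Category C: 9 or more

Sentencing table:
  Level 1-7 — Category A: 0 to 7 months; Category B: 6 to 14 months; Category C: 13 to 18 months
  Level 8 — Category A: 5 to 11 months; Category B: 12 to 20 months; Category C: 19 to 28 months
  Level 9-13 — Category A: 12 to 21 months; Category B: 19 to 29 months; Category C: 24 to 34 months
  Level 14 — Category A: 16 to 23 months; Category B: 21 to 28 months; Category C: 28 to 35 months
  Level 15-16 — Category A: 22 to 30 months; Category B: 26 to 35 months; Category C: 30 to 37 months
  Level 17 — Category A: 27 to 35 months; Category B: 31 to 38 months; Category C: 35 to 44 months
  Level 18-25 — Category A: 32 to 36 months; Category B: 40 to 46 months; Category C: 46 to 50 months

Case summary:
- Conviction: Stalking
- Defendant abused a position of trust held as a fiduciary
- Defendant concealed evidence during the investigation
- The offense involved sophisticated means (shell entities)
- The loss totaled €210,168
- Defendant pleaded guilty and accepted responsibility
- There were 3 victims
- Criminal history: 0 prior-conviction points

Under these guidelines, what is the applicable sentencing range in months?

Base offense level for stalking: 8.
S1 applies: 8 − 3 = 5.
S2 applies: 5 + 1 = 6.
S3 applies (level before this adjustment is 6 < 17, so +1): 6 + 1 = 7.
S4 applies: 7 + 2 = 9.
S5 does not apply.
S6 applies (level before this adjustment is 9 < 14, so +1): 9 + 1 = 10.
Final offense level: 10.
Criminal history: 0 prior points → Category A (0-6).
Level 10 falls in the 9-13 band.
Grid: Level 9-13 × Category A = 12-21 months.

12-21 months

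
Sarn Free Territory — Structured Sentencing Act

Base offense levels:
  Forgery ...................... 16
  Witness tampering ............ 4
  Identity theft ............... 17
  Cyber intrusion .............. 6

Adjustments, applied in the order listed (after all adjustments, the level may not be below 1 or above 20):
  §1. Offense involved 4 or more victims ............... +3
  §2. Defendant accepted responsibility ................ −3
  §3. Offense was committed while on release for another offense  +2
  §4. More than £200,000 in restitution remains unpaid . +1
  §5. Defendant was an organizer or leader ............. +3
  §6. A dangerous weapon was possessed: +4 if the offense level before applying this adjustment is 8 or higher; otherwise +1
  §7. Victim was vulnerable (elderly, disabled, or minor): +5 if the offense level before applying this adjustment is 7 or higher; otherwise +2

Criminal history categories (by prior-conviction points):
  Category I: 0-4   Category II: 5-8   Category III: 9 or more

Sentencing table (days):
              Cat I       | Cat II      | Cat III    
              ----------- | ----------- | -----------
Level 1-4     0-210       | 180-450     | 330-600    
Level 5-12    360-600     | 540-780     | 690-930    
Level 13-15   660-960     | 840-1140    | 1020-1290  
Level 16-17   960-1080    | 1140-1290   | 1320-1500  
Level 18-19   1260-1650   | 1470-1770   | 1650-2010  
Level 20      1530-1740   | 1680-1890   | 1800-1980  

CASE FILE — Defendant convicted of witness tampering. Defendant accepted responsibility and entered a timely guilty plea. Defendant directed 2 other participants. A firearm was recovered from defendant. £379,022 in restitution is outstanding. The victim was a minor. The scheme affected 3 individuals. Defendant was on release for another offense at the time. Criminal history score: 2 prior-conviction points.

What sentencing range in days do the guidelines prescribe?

Base offense level for witness tampering: 4.
§1 does not apply.
§2 applies: 4 − 3 = 1.
§3 applies: 1 + 2 = 3.
§4 applies: 3 + 1 = 4.
§5 applies: 4 + 3 = 7.
§6 applies (level before this adjustment is 7 < 8, so +1): 7 + 1 = 8.
§7 applies (level before this adjustment is 8 ≥ 7, so +5): 8 + 5 = 13.
Final offense level: 13.
Criminal history: 2 prior points → Category I (0-4).
Level 13 falls in the 13-15 band.
Grid: Level 13-15 × Category I = 660-960 days.

660-960 days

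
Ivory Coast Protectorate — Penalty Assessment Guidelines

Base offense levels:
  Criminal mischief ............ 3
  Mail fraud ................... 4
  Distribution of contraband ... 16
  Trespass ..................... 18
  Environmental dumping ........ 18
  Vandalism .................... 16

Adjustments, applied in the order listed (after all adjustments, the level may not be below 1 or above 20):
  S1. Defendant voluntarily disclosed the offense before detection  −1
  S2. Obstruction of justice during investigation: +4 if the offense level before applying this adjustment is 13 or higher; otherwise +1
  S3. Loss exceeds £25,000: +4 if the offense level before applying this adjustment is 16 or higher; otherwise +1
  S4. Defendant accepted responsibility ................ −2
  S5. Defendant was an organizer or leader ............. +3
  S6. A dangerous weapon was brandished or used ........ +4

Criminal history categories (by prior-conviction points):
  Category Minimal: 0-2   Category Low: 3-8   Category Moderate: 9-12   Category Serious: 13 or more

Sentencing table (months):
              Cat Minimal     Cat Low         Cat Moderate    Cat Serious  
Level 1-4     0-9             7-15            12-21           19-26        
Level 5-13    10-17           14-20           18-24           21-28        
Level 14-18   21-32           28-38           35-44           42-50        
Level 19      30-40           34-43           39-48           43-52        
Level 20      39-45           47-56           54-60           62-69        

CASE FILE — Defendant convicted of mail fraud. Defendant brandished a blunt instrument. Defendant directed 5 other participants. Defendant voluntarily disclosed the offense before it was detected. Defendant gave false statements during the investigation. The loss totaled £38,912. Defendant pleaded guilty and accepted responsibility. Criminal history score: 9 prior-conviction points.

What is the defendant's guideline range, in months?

Base offense level for mail fraud: 4.
S1 applies: 4 − 1 = 3.
S2 applies (level before this adjustment is 3 < 13, so +1): 3 + 1 = 4.
S3 applies (level before this adjustment is 4 < 16, so +1): 4 + 1 = 5.
S4 applies: 5 − 2 = 3.
S5 applies: 3 + 3 = 6.
S6 applies: 6 + 4 = 10.
Final offense level: 10.
Criminal history: 9 prior points → Category Moderate (9-12).
Level 10 falls in the 5-13 band.
Grid: Level 5-13 × Category Moderate = 18-24 months.

18-24 months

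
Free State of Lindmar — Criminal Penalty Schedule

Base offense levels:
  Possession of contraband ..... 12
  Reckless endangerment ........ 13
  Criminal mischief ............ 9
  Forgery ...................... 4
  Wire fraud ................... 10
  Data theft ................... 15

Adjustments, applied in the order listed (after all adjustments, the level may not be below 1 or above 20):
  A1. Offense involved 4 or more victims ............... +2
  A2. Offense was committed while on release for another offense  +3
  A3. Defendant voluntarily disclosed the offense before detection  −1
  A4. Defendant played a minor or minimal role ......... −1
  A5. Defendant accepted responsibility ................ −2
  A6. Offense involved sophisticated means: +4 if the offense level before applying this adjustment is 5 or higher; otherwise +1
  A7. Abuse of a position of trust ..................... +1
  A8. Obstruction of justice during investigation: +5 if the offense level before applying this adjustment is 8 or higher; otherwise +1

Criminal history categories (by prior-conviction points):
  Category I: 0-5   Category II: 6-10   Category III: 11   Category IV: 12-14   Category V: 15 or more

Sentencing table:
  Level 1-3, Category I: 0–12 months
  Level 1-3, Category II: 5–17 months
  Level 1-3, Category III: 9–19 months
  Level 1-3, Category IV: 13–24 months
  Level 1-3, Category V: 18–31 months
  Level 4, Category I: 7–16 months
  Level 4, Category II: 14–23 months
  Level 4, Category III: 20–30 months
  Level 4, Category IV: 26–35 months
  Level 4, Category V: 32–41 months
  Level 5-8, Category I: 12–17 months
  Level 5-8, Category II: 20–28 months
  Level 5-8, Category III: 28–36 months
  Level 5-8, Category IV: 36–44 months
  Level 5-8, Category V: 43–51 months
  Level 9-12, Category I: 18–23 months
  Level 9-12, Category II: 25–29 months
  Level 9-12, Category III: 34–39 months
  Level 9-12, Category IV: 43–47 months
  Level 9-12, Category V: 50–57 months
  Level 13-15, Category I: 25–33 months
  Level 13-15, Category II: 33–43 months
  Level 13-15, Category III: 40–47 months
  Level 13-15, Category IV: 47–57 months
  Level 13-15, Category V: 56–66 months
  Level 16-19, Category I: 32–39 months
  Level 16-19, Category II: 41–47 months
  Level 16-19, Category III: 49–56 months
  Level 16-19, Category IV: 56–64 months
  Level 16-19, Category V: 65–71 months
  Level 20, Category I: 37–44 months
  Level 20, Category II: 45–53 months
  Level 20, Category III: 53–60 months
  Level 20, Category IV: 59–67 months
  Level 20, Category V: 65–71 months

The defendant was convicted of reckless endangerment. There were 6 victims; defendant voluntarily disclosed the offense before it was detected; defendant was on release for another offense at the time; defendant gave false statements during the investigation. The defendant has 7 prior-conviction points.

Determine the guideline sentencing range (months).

45-53 months

Base offense level for reckless endangerment: 13.
A1 applies: 13 + 2 = 15.
A2 applies: 15 + 3 = 18.
A3 applies: 18 − 1 = 17.
A8 applies (level before this adjustment is 17 ≥ 8, so +5): 17 + 5 = 22.
Level 22 exceeds the maximum of 20; capped at 20.
Final offense level: 20.
Criminal history: 7 prior points → Category II (6-10).
Level 20 falls in the 20 band.
Grid: Level 20 × Category II = 45-53 months.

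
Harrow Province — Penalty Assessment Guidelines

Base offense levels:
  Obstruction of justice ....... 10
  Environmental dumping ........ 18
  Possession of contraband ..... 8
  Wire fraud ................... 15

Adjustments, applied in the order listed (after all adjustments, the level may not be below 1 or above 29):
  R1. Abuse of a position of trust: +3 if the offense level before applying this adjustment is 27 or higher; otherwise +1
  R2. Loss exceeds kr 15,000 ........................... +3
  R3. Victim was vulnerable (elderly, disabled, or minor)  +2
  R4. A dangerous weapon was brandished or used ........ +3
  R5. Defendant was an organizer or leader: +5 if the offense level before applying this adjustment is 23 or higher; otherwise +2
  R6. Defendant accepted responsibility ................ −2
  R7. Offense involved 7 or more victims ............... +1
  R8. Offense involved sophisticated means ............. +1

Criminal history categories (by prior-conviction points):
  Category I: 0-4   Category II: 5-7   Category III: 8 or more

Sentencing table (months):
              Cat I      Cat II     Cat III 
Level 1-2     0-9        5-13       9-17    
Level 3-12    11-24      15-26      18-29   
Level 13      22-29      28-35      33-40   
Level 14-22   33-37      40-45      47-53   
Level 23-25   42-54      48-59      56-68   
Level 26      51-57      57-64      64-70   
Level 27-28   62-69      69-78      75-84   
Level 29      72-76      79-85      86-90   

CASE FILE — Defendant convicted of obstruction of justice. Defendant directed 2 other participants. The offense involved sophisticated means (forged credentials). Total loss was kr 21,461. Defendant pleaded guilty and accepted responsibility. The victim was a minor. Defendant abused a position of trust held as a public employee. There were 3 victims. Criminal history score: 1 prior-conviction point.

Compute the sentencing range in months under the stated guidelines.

Base offense level for obstruction of justice: 10.
R1 applies (level before this adjustment is 10 < 27, so +1): 10 + 1 = 11.
R2 applies: 11 + 3 = 14.
R3 applies: 14 + 2 = 16.
R4 does not apply.
R5 applies (level before this adjustment is 16 < 23, so +2): 16 + 2 = 18.
R6 applies: 18 − 2 = 16.
R7 does not apply.
R8 applies: 16 + 1 = 17.
Final offense level: 17.
Criminal history: 1 prior point → Category I (0-4).
Level 17 falls in the 14-22 band.
Grid: Level 14-22 × Category I = 33-37 months.

33-37 months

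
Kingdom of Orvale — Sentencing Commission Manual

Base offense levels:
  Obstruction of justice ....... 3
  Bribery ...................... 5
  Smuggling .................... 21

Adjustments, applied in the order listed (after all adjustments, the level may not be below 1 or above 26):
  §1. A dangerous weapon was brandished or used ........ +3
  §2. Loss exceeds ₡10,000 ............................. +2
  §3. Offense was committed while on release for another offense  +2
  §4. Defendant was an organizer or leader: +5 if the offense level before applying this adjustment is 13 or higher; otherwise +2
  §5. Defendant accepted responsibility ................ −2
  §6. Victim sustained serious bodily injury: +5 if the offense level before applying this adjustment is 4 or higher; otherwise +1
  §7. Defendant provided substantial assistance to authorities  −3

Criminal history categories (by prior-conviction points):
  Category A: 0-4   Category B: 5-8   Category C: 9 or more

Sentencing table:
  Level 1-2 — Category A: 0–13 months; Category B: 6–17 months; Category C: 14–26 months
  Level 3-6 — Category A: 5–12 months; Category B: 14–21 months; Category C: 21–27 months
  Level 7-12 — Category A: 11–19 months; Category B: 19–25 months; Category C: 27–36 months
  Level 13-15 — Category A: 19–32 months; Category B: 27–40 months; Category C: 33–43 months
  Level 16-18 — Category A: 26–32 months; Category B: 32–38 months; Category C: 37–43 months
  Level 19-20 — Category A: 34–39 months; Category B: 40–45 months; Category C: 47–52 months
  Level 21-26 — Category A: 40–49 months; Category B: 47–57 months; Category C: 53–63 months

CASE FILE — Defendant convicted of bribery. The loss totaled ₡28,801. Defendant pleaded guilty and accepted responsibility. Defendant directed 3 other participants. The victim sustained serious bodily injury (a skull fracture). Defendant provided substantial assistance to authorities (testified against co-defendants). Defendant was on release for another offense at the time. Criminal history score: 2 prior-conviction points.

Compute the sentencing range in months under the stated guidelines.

11-19 months

Base offense level for bribery: 5.
§1 does not apply.
§2 applies: 5 + 2 = 7.
§3 applies: 7 + 2 = 9.
§4 applies (level before this adjustment is 9 < 13, so +2): 9 + 2 = 11.
§5 applies: 11 − 2 = 9.
§6 applies (level before this adjustment is 9 ≥ 4, so +5): 9 + 5 = 14.
§7 applies: 14 − 3 = 11.
Final offense level: 11.
Criminal history: 2 prior points → Category A (0-4).
Level 11 falls in the 7-12 band.
Grid: Level 7-12 × Category A = 11-19 months.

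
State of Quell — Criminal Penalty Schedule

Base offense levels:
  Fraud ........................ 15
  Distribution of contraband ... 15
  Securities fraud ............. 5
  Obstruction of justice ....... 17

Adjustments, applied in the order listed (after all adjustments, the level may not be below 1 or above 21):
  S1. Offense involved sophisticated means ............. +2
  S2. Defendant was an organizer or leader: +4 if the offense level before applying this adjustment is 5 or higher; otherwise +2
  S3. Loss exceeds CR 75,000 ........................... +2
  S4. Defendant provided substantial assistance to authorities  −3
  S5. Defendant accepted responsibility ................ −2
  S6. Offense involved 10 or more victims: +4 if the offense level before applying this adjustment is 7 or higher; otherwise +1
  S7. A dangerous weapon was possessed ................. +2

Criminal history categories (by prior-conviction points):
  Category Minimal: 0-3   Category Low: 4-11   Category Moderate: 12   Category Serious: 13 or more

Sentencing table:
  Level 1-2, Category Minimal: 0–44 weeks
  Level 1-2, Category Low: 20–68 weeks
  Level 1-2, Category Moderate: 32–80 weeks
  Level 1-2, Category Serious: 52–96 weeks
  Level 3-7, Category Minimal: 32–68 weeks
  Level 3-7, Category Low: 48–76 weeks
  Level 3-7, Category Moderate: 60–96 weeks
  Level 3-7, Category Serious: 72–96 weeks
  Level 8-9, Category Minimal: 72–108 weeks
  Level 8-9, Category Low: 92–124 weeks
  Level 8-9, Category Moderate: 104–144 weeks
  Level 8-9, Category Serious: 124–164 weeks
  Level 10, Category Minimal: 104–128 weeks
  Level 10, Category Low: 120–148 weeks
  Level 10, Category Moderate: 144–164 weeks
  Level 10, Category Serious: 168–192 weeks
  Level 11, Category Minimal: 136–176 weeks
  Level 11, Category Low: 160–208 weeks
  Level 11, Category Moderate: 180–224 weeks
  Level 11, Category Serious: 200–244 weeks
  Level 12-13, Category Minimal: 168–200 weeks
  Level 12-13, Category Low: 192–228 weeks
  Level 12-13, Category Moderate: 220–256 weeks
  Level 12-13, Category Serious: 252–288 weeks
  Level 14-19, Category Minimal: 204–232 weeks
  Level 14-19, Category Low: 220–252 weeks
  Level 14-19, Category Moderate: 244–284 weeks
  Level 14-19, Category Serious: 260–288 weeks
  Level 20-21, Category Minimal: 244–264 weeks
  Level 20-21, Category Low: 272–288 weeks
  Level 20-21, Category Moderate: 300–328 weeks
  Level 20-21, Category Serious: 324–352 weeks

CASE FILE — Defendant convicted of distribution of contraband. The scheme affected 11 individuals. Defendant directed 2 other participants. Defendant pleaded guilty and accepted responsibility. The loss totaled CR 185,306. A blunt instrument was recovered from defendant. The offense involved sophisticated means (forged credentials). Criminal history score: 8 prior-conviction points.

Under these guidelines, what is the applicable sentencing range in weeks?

Base offense level for distribution of contraband: 15.
S1 applies: 15 + 2 = 17.
S2 applies (level before this adjustment is 17 ≥ 5, so +4): 17 + 4 = 21.
S3 applies: 21 + 2 = 23.
S4 does not apply.
S5 applies: 23 − 2 = 21.
S6 applies (level before this adjustment is 21 ≥ 7, so +4): 21 + 4 = 25.
S7 applies: 25 + 2 = 27.
Level 27 exceeds the maximum of 21; capped at 21.
Final offense level: 21.
Criminal history: 8 prior points → Category Low (4-11).
Level 21 falls in the 20-21 band.
Grid: Level 20-21 × Category Low = 272-288 weeks.

272-288 weeks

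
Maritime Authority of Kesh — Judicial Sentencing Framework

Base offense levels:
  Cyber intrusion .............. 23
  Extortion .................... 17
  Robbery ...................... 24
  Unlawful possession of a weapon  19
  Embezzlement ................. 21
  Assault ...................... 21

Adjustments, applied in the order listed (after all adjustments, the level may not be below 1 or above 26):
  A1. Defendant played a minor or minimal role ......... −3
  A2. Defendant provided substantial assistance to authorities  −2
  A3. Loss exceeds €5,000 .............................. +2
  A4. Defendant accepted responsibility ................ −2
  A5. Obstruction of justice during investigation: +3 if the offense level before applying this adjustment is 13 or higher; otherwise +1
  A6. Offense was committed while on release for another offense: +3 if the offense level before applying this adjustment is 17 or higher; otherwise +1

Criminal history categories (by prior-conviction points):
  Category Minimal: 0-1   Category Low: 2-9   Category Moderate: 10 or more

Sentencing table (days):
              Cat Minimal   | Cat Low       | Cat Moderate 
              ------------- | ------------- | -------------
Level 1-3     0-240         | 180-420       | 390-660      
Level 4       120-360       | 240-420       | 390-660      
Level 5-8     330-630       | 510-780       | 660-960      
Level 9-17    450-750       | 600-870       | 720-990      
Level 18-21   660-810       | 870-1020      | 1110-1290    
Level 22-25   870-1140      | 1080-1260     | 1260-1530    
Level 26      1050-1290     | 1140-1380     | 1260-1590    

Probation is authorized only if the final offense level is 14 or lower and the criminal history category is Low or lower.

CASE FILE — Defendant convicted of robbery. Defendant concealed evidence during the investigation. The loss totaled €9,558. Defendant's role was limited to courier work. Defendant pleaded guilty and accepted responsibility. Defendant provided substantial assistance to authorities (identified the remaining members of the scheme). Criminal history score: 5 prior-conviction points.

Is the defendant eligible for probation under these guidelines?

Base offense level for robbery: 24.
A1 applies: 24 − 3 = 21.
A2 applies: 21 − 2 = 19.
A3 applies: 19 + 2 = 21.
A4 applies: 21 − 2 = 19.
A5 applies (level before this adjustment is 19 ≥ 13, so +3): 19 + 3 = 22.
A6 does not apply.
Final offense level: 22.
Criminal history: 5 prior points → Category Low (2-9).
Level 22 falls in the 22-25 band.
Grid: Level 22-25 × Category Low = 1080-1260 days.
Probation check: level 22 > 14 and category Low ≤ Low → not eligible.

No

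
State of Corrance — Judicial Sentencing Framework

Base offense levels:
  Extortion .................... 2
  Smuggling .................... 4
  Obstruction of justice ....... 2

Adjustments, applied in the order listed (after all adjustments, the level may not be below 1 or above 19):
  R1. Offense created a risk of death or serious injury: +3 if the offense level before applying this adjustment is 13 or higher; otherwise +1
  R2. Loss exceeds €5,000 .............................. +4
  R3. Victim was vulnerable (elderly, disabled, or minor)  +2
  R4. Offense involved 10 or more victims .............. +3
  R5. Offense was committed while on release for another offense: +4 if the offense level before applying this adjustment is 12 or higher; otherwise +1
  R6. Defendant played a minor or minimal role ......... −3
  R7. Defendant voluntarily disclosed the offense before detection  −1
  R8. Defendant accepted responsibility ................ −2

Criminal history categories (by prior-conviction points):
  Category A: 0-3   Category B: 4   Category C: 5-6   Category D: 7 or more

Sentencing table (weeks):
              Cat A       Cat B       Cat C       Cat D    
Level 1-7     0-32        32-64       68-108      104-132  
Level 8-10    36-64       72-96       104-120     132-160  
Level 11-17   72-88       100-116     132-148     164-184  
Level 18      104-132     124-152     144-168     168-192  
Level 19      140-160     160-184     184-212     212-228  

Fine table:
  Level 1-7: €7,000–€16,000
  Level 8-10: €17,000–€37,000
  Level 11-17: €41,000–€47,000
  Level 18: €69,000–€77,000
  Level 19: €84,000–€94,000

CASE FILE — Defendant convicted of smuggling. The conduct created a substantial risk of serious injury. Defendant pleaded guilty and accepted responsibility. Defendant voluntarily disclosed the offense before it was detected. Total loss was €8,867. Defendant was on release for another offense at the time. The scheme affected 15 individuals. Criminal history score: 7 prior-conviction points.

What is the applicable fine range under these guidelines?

Base offense level for smuggling: 4.
R1 applies (level before this adjustment is 4 < 13, so +1): 4 + 1 = 5.
R2 applies: 5 + 4 = 9.
R3 does not apply.
R4 applies: 9 + 3 = 12.
R5 applies (level before this adjustment is 12 ≥ 12, so +4): 12 + 4 = 16.
R6 does not apply.
R7 applies: 16 − 1 = 15.
R8 applies: 15 − 2 = 13.
Final offense level: 13.
Level 13 falls in the 11-17 band.
Fine table: Level 11-17 → €41,000–€47,000.

€41,000–€47,000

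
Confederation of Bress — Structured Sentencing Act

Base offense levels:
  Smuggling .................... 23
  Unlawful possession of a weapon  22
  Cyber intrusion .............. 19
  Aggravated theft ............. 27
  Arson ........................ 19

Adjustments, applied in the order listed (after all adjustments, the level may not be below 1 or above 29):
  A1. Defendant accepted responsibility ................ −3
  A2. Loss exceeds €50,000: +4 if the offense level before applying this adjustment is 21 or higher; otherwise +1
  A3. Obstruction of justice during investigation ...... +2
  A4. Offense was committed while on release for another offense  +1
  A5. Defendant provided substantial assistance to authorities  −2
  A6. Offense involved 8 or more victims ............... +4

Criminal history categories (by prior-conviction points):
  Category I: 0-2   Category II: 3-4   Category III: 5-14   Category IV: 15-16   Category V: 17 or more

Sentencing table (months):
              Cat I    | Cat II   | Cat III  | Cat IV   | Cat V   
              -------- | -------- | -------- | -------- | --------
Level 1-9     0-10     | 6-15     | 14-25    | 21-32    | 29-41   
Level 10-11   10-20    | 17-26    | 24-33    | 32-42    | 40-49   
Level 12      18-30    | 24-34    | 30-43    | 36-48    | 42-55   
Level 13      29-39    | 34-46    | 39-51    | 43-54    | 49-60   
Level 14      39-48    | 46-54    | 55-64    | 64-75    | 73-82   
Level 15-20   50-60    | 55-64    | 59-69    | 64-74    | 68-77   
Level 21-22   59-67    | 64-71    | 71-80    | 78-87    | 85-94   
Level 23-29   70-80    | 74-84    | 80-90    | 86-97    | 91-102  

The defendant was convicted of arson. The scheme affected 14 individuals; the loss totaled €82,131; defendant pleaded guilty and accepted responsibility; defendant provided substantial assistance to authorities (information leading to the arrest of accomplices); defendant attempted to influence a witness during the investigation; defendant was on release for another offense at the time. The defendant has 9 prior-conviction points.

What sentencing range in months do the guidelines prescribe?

Base offense level for arson: 19.
A1 applies: 19 − 3 = 16.
A2 applies (level before this adjustment is 16 < 21, so +1): 16 + 1 = 17.
A3 applies: 17 + 2 = 19.
A4 applies: 19 + 1 = 20.
A5 applies: 20 − 2 = 18.
A6 applies: 18 + 4 = 22.
Final offense level: 22.
Criminal history: 9 prior points → Category III (5-14).
Level 22 falls in the 21-22 band.
Grid: Level 21-22 × Category III = 71-80 months.

71-80 months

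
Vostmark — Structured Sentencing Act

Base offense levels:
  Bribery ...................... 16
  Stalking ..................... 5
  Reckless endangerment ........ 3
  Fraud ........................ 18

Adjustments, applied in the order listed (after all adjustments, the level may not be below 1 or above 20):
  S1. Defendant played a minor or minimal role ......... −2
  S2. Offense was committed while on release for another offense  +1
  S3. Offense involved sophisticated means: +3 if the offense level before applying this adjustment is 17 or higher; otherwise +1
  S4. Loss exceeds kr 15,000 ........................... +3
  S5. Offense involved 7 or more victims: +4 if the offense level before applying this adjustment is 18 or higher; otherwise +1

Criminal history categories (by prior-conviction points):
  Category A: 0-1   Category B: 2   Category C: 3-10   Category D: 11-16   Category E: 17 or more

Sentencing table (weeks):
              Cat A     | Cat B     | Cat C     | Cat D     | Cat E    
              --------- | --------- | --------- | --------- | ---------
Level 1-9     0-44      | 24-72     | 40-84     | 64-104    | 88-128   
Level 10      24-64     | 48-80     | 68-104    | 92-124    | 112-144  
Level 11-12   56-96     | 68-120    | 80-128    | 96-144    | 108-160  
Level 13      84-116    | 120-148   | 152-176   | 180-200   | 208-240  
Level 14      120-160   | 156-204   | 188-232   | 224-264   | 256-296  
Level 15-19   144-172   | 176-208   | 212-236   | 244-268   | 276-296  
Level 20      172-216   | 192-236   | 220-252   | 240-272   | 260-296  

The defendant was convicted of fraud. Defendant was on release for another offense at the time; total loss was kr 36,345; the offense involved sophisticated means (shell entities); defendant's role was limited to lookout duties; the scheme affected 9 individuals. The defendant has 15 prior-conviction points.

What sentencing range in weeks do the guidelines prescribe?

Base offense level for fraud: 18.
S1 applies: 18 − 2 = 16.
S2 applies: 16 + 1 = 17.
S3 applies (level before this adjustment is 17 ≥ 17, so +3): 17 + 3 = 20.
S4 applies: 20 + 3 = 23.
S5 applies (level before this adjustment is 23 ≥ 18, so +4): 23 + 4 = 27.
Level 27 exceeds the maximum of 20; capped at 20.
Final offense level: 20.
Criminal history: 15 prior points → Category D (11-16).
Level 20 falls in the 20 band.
Grid: Level 20 × Category D = 240-272 weeks.

240-272 weeks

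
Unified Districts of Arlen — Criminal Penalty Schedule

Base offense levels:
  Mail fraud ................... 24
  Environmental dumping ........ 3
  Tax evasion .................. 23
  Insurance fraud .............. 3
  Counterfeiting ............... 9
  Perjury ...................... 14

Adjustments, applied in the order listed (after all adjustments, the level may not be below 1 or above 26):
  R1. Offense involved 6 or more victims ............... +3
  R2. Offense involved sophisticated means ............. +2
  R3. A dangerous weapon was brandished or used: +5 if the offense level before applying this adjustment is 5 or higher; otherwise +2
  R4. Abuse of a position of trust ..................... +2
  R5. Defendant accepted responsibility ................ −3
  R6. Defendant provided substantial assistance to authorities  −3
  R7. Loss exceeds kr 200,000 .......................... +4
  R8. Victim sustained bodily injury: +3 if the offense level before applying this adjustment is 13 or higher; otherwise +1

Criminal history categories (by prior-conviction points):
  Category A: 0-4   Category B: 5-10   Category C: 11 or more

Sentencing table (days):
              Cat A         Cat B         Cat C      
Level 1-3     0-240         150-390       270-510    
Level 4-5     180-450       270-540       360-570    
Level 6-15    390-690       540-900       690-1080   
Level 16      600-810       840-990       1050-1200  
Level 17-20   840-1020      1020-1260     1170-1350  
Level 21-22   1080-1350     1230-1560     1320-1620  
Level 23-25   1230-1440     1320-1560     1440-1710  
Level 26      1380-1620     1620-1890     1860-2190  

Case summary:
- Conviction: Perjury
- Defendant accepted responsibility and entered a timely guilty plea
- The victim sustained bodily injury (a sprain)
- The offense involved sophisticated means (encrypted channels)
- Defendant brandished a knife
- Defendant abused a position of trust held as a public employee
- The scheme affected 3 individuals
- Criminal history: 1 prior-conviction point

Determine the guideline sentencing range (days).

Base offense level for perjury: 14.
R2 applies: 14 + 2 = 16.
R3 applies (level before this adjustment is 16 ≥ 5, so +5): 16 + 5 = 21.
R4 applies: 21 + 2 = 23.
R5 applies: 23 − 3 = 20.
R6 does not apply.
R8 applies (level before this adjustment is 20 ≥ 13, so +3): 20 + 3 = 23.
Final offense level: 23.
Criminal history: 1 prior point → Category A (0-4).
Level 23 falls in the 23-25 band.
Grid: Level 23-25 × Category A = 1230-1440 days.

1230-1440 days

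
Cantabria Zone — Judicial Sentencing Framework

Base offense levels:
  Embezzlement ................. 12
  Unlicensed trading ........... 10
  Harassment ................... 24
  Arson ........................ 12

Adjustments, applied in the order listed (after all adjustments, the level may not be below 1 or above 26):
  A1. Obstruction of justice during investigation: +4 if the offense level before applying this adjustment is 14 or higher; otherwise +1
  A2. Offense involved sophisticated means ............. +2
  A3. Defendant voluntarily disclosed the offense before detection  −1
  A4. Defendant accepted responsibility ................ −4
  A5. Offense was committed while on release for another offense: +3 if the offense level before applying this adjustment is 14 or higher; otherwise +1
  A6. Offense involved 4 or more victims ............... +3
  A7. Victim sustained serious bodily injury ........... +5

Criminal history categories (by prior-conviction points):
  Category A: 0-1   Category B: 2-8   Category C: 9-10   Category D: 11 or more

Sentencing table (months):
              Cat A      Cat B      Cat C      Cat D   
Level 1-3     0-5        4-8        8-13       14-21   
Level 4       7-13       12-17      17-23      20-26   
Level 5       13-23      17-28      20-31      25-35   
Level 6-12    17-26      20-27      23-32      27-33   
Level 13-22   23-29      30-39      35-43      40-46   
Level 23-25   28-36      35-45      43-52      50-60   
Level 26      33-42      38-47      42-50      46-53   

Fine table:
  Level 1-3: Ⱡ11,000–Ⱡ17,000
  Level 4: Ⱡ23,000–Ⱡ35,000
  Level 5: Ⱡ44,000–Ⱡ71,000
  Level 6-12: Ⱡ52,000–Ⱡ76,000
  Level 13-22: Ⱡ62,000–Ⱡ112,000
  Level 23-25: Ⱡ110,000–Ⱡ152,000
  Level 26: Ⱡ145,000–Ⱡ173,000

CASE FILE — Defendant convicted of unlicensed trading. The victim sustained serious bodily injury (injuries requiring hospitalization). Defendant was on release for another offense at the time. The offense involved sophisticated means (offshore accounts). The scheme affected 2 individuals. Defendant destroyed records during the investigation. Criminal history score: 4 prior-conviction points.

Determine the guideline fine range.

Ⱡ62,000–Ⱡ112,000

Base offense level for unlicensed trading: 10.
A1 applies (level before this adjustment is 10 < 14, so +1): 10 + 1 = 11.
A2 applies: 11 + 2 = 13.
A3 does not apply.
A4 does not apply.
A5 applies (level before this adjustment is 13 < 14, so +1): 13 + 1 = 14.
A6 does not apply.
A7 applies: 14 + 5 = 19.
Final offense level: 19.
Level 19 falls in the 13-22 band.
Fine table: Level 13-22 → Ⱡ62,000–Ⱡ112,000.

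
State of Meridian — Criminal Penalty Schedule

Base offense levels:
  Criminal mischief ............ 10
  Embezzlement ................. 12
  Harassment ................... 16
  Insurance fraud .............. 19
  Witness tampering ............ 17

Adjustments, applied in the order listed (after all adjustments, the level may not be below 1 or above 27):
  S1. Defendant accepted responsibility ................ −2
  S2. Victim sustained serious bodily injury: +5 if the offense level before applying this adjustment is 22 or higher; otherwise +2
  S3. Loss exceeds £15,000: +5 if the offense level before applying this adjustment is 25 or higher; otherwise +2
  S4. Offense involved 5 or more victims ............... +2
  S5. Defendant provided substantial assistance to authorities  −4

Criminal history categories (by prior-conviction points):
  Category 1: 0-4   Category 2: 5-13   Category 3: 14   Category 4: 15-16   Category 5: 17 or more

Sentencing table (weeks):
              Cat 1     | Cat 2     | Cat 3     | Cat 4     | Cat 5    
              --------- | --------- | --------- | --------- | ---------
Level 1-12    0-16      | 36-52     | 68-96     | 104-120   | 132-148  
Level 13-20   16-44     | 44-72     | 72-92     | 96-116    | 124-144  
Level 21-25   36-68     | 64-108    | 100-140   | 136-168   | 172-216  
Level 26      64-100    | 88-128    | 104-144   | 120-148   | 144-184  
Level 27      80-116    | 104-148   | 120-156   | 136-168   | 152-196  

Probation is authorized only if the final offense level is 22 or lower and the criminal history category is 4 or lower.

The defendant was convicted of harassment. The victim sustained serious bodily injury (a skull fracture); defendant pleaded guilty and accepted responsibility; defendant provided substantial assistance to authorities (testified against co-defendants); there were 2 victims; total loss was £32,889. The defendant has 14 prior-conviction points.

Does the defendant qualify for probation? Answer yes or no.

Yes

Base offense level for harassment: 16.
S1 applies: 16 − 2 = 14.
S2 applies (level before this adjustment is 14 < 22, so +2): 14 + 2 = 16.
S3 applies (level before this adjustment is 16 < 25, so +2): 16 + 2 = 18.
S5 applies: 18 − 4 = 14.
Final offense level: 14.
Criminal history: 14 prior points → Category 3 (14).
Level 14 falls in the 13-20 band.
Grid: Level 13-20 × Category 3 = 72-92 weeks.
Probation check: level 14 ≤ 22 and category 3 ≤ 4 → eligible.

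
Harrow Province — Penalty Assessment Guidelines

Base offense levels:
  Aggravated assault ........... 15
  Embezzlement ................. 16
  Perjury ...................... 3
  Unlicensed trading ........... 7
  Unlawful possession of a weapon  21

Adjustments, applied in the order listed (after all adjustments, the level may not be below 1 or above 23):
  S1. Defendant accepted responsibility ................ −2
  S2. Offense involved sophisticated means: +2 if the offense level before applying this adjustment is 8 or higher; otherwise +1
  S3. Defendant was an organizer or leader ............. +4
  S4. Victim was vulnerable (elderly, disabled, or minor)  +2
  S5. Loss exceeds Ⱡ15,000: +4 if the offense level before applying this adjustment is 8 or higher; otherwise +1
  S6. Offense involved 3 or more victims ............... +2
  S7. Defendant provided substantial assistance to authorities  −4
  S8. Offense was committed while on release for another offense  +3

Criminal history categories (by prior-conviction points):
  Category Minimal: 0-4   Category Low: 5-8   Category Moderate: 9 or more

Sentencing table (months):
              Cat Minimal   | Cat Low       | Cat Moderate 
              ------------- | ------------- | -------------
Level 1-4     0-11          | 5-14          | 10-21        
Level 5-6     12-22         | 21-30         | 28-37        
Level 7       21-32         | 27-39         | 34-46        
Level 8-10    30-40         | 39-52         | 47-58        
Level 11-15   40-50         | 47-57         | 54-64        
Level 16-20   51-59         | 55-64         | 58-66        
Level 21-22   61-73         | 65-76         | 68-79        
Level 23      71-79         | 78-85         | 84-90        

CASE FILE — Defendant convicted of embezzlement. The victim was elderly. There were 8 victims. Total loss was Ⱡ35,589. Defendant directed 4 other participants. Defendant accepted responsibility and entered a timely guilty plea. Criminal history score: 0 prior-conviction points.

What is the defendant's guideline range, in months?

Base offense level for embezzlement: 16.
S1 applies: 16 − 2 = 14.
S3 applies: 14 + 4 = 18.
S4 applies: 18 + 2 = 20.
S5 applies (level before this adjustment is 20 ≥ 8, so +4): 20 + 4 = 24.
S6 applies: 24 + 2 = 26.
Level 26 exceeds the maximum of 23; capped at 23.
Final offense level: 23.
Criminal history: 0 prior points → Category Minimal (0-4).
Level 23 falls in the 23 band.
Grid: Level 23 × Category Minimal = 71-79 months.

71-79 months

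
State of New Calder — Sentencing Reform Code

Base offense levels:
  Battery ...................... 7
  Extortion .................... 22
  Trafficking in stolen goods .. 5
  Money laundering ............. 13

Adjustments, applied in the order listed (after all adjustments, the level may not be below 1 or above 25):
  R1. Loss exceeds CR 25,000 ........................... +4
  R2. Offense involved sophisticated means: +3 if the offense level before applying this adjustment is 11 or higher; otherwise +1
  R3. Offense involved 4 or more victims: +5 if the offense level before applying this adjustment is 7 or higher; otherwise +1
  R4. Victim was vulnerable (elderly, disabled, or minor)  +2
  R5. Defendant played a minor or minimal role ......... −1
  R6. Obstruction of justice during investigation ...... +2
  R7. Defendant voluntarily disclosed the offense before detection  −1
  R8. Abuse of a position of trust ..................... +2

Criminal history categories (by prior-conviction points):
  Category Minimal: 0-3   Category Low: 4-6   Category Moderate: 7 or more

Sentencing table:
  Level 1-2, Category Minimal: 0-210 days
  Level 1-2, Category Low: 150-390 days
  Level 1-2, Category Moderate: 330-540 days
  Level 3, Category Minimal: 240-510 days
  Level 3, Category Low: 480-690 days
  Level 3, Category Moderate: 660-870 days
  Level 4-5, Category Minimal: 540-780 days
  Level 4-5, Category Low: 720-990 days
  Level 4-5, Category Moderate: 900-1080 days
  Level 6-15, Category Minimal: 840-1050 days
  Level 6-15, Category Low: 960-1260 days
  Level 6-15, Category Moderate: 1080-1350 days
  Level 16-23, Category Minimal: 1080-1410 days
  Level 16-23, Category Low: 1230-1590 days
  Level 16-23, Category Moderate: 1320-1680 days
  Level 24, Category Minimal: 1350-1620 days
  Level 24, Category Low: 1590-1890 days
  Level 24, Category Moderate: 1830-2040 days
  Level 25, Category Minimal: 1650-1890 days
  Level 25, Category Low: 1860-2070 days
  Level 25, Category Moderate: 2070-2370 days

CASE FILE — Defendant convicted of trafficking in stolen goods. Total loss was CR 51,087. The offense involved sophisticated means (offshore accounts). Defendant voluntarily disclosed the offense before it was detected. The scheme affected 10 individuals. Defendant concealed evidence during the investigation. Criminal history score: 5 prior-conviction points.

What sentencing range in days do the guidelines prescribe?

1230-1590 days

Base offense level for trafficking in stolen goods: 5.
R1 applies: 5 + 4 = 9.
R2 applies (level before this adjustment is 9 < 11, so +1): 9 + 1 = 10.
R3 applies (level before this adjustment is 10 ≥ 7, so +5): 10 + 5 = 15.
R4 does not apply.
R6 applies: 15 + 2 = 17.
R7 applies: 17 − 1 = 16.
Final offense level: 16.
Criminal history: 5 prior points → Category Low (4-6).
Level 16 falls in the 16-23 band.
Grid: Level 16-23 × Category Low = 1230-1590 days.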